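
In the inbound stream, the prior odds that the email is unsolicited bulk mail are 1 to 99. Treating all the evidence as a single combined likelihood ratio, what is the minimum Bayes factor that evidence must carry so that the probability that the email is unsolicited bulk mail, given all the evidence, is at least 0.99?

9801

Prior odds = 1/99.
Target odds = 0.99/0.01 = 99.
Required Bayes factor = 99 ÷ (1/99) = 9801.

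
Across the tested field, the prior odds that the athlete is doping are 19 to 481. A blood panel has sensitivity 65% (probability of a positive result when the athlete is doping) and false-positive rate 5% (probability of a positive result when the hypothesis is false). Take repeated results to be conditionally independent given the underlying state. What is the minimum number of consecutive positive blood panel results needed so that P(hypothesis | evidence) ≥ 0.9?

Prior odds = 19/481.
Likelihood ratio of a positive result = 0.65/0.05 = 13.
Target odds: 0.9 ÷ 0.1 = 9.
Need (19/481) × 13ⁿ ≥ 9, i.e. 13ⁿ ≥ 4329/19.
13² = 169 falls short of 4329/19 but 13³ = 2197 reaches it, so n = 3.

3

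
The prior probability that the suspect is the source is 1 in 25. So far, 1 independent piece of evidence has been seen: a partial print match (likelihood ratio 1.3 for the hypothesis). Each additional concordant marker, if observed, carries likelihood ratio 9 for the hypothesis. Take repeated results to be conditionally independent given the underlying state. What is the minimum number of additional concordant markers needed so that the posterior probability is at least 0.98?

Prior odds = 0.04/0.96 = 1/24.
Bayes factor of the evidence already in hand = 1.3.
Odds after that evidence = (1/24) × 1.3 = 13/240.
Target odds = 0.98/0.02 = 49.
Need 9ⁿ ≥ 49 ÷ (13/240) = 11760/13.
9³ = 729 falls short of 11760/13 but 9⁴ = 6561 reaches it, so n = 4.

4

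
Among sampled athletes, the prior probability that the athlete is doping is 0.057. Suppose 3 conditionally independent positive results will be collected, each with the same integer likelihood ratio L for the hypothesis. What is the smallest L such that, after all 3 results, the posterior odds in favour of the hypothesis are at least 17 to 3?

5

Prior odds = 0.057/0.943 = 57/943.
Target odds = 17/3.
Need L³ ≥ 17/3 ÷ (57/943) = 16031/171.
4³ = 64 < 16031/171 ≤ 125 = 5³, so L = 5.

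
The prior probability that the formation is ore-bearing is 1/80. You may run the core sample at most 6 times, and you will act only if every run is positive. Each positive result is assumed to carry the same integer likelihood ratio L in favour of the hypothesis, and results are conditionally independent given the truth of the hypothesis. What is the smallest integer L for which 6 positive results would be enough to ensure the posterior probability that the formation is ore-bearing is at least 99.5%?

6

Prior odds = 0.0125/0.9875 = 1/79.
Target odds = 0.995/0.005 = 199.
Need L⁶ ≥ 199 ÷ (1/79) = 15721.
5⁶ = 15625 < 15721 ≤ 46656 = 6⁶, so L = 6.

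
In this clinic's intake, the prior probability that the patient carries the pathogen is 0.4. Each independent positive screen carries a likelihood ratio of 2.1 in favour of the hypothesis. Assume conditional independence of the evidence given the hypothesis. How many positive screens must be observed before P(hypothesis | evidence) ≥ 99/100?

Prior odds = 0.4/0.6 = 2/3.
Likelihood ratio per positive screen = 2.1.
Target posterior odds = 0.99/0.01 = 99.
Need (2/3) × 2.1ⁿ ≥ 99, i.e. 2.1ⁿ ≥ 148.5.
2.1⁶ = 85766121/1000000 falls short of 148.5 but 2.1⁷ ≈180.109 reaches it, so n = 7.

7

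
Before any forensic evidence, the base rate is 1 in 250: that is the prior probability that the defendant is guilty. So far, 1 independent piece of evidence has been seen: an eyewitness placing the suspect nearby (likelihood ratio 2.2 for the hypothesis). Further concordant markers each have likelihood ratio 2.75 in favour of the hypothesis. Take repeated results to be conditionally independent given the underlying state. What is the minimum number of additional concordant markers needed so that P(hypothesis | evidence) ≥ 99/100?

10

Prior odds = 0.004/0.996 = 1/249.
Bayes factor of the evidence already in hand = 2.2.
Odds after that evidence = (1/249) × 2.2 = 11/1245.
Target odds = 0.99/0.01 = 99.
Need 2.75ⁿ ≥ 99 ÷ (11/1245) = 11205.
2.75⁹ ≈8994.86 falls short of 11205 but 2.75¹⁰ ≈24735.9 reaches it, so n = 10.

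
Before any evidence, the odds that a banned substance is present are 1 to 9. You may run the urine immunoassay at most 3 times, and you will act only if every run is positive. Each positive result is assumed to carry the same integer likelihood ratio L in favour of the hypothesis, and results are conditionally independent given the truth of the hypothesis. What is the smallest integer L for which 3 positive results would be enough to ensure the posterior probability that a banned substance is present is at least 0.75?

3

Prior odds = 1/9.
Target odds = 0.75/0.25 = 3.
Need L³ ≥ 3 ÷ (1/9) = 27.
2³ = 8 < 27 ≤ 27 = 3³, so L = 3.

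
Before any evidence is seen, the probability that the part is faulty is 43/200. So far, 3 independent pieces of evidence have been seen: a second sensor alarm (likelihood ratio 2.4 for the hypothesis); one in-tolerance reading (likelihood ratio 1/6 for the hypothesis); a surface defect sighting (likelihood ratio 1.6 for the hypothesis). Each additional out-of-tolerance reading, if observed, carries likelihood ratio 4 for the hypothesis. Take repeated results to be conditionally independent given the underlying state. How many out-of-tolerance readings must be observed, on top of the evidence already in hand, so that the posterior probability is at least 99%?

5

Prior odds = 0.215/0.785 = 43/157.
Combined Bayes factor of the evidence already in hand = 2.4 × (1/6) × 1.6 = 0.64.
Odds after that evidence = (43/157) × 0.64 = 688/3925.
Target odds = 0.99/0.01 = 99.
Need 4ⁿ ≥ 99 ÷ (688/3925) = 388575/688.
4⁴ = 256 falls short of 388575/688 but 4⁵ = 1024 reaches it, so n = 5.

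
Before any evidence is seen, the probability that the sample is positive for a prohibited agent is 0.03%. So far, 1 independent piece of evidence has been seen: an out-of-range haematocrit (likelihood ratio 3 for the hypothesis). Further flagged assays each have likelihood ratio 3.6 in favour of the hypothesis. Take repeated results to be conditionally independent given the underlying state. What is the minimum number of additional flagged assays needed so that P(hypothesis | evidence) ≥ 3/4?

Prior odds = 0.0003/0.9997 = 3/9997.
Bayes factor of the evidence already in hand = 3.
Odds after that evidence = (3/9997) × 3 = 9/9997.
Target odds = 0.75/0.25 = 3.
Need 3.6ⁿ ≥ 3 ÷ (9/9997) = 9997/3.
3.6⁶ = 34012224/15625 falls short of 9997/3 but 3.6⁷ = 612220032/78125 reaches it, so n = 7.

7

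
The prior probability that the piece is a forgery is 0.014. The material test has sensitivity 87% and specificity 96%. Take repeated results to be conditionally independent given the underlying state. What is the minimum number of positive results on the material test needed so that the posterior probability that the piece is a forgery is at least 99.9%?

4

Prior odds: 0.014 ÷ 0.986 = 7/493.
False-positive rate = 1 − 0.96 = 0.04; likelihood ratio of a positive = 0.87/0.04 = 21.75.
Target posterior odds = 0.999/0.001 = 999.
Require 21.75ⁿ ≥ 999 ÷ (7/493) = 492507/7.
21.75³ = 658503/64 falls short of 492507/7 but 21.75⁴ = 57289761/256 reaches it, so n = 4.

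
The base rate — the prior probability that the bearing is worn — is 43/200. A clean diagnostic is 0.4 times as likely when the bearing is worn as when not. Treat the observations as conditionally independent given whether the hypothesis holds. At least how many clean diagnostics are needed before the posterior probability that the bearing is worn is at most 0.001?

Prior odds = 0.215/0.785 = 43/157.
Likelihood ratio per clean diagnostic = 0.4.
Target odds: 0.001 ÷ 0.999 = 1/999.
Need (43/157) × 0.4ⁿ ≤ 1/999, i.e. 0.4ⁿ ≤ 157/42957.
0.4⁶ = 64/15625 is still above 157/42957 but 0.4⁷ = 128/78125 is at or below it, so n = 7.

7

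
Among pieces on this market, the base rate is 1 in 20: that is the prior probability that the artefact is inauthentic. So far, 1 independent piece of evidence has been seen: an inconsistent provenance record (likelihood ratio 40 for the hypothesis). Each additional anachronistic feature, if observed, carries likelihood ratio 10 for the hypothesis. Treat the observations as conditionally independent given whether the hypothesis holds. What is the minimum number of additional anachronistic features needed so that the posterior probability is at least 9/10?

Prior odds = 0.05/0.95 = 1/19.
Bayes factor of the evidence already in hand = 40.
Odds after that evidence = (1/19) × 40 = 40/19.
Target odds = 0.9/0.1 = 9.
Need 10ⁿ ≥ 9 ÷ (40/19) = 4.275.
10¹ = 10, which meets the required 4.275; so n = 1.

1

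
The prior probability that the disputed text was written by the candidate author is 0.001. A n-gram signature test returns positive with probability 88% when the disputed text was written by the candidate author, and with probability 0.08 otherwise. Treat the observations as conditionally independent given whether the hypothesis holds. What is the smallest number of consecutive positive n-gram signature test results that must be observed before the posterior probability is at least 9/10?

4

Prior odds: 0.001 ÷ 0.999 = 1/999.
Likelihood ratio of a positive result = 0.88/0.08 = 11.
Target posterior odds = 0.9/0.1 = 9.
Need (1/999) × 11ⁿ ≥ 9, i.e. 11ⁿ ≥ 8991.
11³ = 1331 falls short of 8991 but 11⁴ = 14641 reaches it, so n = 4.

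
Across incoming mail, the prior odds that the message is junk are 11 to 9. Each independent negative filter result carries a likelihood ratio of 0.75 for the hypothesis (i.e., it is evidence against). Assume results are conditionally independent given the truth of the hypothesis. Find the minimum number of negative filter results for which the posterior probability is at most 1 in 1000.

25

Prior odds = 11/9.
Likelihood ratio per negative filter result = 0.75.
Target posterior odds = 0.001/0.999 = 1/999.
Need (11/9) × 0.75ⁿ ≤ 1/999, i.e. 0.75ⁿ ≤ 1/1221.
0.75²⁴ ≈0.00100339 is still above 1/1221 but 0.75²⁵ ≈0.000752543 is at or below it, so n = 25.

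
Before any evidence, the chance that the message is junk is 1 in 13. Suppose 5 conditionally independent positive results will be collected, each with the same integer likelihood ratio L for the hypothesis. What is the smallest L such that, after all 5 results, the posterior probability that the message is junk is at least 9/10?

Prior odds = (1/13)/(12/13) = 1/12.
Target odds = 0.9/0.1 = 9.
Need L⁵ ≥ 9 ÷ (1/12) = 108.
2⁵ = 32 < 108 ≤ 243 = 3⁵, so L = 3.

3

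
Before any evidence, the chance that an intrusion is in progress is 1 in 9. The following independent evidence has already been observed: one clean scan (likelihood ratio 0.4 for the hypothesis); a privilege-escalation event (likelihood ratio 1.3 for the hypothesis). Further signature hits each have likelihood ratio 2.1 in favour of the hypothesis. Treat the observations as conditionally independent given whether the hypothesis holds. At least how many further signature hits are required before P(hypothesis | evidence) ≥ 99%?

Prior odds = (1/9)/(8/9) = 0.125.
Combined Bayes factor of the evidence already in hand = 0.4 × 1.3 = 0.52.
Odds after that evidence = 0.125 × 0.52 = 0.065.
Target odds = 0.99/0.01 = 99.
Need 2.1ⁿ ≥ 99 ÷ 0.065 = 19800/13.
2.1⁹ ≈794.28 falls short of 19800/13 but 2.1¹⁰ ≈1667.99 reaches it, so n = 10.

10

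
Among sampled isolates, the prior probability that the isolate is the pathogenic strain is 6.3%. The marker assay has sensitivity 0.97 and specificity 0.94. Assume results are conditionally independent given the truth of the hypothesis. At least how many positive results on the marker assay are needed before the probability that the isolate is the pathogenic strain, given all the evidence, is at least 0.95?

Prior odds: 0.063 ÷ 0.937 = 63/937.
False-positive rate = 1 − 0.94 = 0.06; likelihood ratio of a positive = 0.97/0.06 = 97/6.
Target odds: 0.95 ÷ 0.05 = 19.
Need (63/937) × (97/6)ⁿ ≥ 19, i.e. (97/6)ⁿ ≥ 17803/63.
(97/6)² = 9409/36 falls short of 17803/63 but (97/6)³ = 912673/216 reaches it, so n = 3.

3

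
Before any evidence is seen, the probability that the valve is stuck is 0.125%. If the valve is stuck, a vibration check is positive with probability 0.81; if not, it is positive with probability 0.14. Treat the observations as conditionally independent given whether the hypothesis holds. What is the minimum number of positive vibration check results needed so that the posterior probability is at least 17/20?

5

Prior odds: 0.00125 ÷ 0.99875 = 1/799.
Likelihood ratio of a positive = 0.81/0.14 = 81/14.
Target odds: 0.85 ÷ 0.15 = 17/3.
Require (81/14)ⁿ ≥ 17/3 ÷ (1/799) = 13583/3.
(81/14)⁴ = 43046721/38416 falls short of 13583/3 but (81/14)⁵ ≈6483.13 reaches it, so n = 5.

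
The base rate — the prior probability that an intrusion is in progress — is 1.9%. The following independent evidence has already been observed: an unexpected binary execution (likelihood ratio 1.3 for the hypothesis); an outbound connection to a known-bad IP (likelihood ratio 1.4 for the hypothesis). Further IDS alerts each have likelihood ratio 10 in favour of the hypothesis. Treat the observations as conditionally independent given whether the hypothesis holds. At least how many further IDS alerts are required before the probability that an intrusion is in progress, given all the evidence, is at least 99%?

4

Prior odds = 0.019/0.981 = 19/981.
Combined Bayes factor of the evidence already in hand = 1.3 × 1.4 = 1.82.
Odds after that evidence = (19/981) × 1.82 = 1729/49050.
Target odds = 0.99/0.01 = 99.
Need 10ⁿ ≥ 99 ÷ (1729/49050) = 4855950/1729.
10³ = 1000 falls short of 4855950/1729 but 10⁴ = 10000 reaches it, so n = 4.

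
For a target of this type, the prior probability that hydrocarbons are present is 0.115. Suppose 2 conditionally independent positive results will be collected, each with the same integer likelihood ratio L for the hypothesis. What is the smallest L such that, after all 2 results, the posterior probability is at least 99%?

28

Prior odds = 0.115/0.885 = 23/177.
Target odds = 0.99/0.01 = 99.
Need L² ≥ 99 ÷ (23/177) = 17523/23.
27² = 729 < 17523/23 ≤ 784 = 28², so L = 28.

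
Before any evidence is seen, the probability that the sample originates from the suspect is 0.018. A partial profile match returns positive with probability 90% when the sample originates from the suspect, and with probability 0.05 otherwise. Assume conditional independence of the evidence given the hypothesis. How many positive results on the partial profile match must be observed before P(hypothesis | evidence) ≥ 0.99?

Prior odds: 0.018 ÷ 0.982 = 9/491.
Likelihood ratio of a positive result = 0.9/0.05 = 18.
Target odds: 0.99 ÷ 0.01 = 99.
Require 18ⁿ ≥ 99 ÷ (9/491) = 5401.
18² = 324 falls short of 5401 but 18³ = 5832 reaches it, so n = 3.

3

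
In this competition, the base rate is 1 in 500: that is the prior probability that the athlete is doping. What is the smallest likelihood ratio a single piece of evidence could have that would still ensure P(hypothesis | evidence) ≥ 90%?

Prior odds = 0.002/0.998 = 1/499.
Target odds = 0.9/0.1 = 9.
Required Bayes factor = 9 ÷ (1/499) = 4491.

4491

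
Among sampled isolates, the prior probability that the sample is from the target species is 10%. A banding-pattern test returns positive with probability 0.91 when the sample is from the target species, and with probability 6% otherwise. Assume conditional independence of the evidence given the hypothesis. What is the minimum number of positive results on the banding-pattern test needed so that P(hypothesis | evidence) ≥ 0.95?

2

Prior odds: 0.1 ÷ 0.9 = 1/9.
Likelihood ratio of a positive result = 0.91/0.06 = 91/6.
Target odds: 0.95 ÷ 0.05 = 19.
Require (91/6)ⁿ ≥ 19 ÷ (1/9) = 171.
(91/6)¹ = 91/6 falls short of 171 but (91/6)² = 8281/36 reaches it, so n = 2.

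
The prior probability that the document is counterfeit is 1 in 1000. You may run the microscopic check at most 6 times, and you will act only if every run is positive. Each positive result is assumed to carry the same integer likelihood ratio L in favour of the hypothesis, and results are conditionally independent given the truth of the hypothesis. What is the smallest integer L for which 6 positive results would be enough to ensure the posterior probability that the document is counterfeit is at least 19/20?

Prior odds = 0.001/0.999 = 1/999.
Target odds = 0.95/0.05 = 19.
Need L⁶ ≥ 19 ÷ (1/999) = 18981.
5⁶ = 15625 < 18981 ≤ 46656 = 6⁶, so L = 6.

6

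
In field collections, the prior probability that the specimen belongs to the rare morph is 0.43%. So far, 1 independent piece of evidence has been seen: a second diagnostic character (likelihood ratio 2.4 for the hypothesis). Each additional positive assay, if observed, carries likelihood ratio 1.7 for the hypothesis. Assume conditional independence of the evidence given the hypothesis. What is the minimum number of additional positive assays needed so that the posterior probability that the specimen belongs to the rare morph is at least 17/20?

Prior odds = 0.0043/0.9957 = 43/9957.
Bayes factor of the evidence already in hand = 2.4.
Odds after that evidence = (43/9957) × 2.4 = 172/16595.
Target odds = 0.85/0.15 = 17/3.
Need 1.7ⁿ ≥ 17/3 ÷ (172/16595) = 282115/516.
1.7¹¹ ≈342.719 falls short of 282115/516 but 1.7¹² ≈582.622 reaches it, so n = 12.

12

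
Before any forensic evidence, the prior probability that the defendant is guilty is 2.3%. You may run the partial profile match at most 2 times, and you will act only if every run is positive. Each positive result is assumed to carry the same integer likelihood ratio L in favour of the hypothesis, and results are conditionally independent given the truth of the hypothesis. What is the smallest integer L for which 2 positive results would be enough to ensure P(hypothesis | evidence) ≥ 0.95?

Prior odds = 0.023/0.977 = 23/977.
Target odds = 0.95/0.05 = 19.
Need L² ≥ 19 ÷ (23/977) = 18563/23.
28² = 784 < 18563/23 ≤ 841 = 29², so L = 29.

29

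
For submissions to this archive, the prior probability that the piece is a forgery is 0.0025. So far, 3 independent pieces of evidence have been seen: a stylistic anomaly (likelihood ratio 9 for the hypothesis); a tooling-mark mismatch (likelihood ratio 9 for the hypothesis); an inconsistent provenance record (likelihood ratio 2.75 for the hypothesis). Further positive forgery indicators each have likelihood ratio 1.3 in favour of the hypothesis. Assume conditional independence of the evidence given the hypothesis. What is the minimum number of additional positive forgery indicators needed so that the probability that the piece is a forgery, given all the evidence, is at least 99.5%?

Prior odds = 0.0025/0.9975 = 1/399.
Combined Bayes factor of the evidence already in hand = 9 × 9 × 2.75 = 222.75.
Odds after that evidence = (1/399) × 222.75 = 297/532.
Target odds = 0.995/0.005 = 199.
Need 1.3ⁿ ≥ 199 ÷ (297/532) = 105868/297.
1.3²² ≈321.184 falls short of 105868/297 but 1.3²³ ≈417.539 reaches it, so n = 23.

23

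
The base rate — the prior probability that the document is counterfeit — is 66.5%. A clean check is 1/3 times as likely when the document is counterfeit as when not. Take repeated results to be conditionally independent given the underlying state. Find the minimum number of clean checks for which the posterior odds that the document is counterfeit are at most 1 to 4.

2

Prior odds = 0.665/0.335 = 133/67.
Likelihood ratio per clean check = 1/3.
Target odds = 0.25.
Require (1/3)ⁿ ≤ 0.25 ÷ (133/67) = 67/532.
(1/3)¹ = 1/3 is still above 67/532 but (1/3)² = 1/9 is at or below it, so n = 2.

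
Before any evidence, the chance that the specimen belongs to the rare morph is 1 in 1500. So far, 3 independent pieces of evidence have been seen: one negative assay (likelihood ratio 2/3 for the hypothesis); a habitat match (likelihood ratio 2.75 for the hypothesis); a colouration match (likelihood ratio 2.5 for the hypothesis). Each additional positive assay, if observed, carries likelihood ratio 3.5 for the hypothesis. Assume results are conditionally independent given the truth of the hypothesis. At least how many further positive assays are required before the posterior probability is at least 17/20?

7

Prior odds = (1/1500)/(1499/1500) = 1/1499.
Combined Bayes factor of the evidence already in hand = (2/3) × 2.75 × 2.5 = 55/12.
Odds after that evidence = (1/1499) × 55/12 = 55/17988.
Target odds = 0.85/0.15 = 17/3.
Need 3.5ⁿ ≥ 17/3 ÷ (55/17988) = 101932/55.
3.5⁶ = 1838.265625 falls short of 101932/55 but 3.5⁷ = 823543/128 reaches it, so n = 7.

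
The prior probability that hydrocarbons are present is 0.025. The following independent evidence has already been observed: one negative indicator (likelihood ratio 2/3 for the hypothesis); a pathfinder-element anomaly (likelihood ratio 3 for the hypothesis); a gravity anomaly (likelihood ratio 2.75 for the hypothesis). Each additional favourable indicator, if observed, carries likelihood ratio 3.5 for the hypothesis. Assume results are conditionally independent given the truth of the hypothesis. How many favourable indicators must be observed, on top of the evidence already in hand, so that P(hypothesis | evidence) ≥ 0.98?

5

Prior odds = 0.025/0.975 = 1/39.
Combined Bayes factor of the evidence already in hand = (2/3) × 3 × 2.75 = 5.5.
Odds after that evidence = (1/39) × 5.5 = 11/78.
Target odds = 0.98/0.02 = 49.
Need 3.5ⁿ ≥ 49 ÷ (11/78) = 3822/11.
3.5⁴ = 150.0625 falls short of 3822/11 but 3.5⁵ = 525.21875 reaches it, so n = 5.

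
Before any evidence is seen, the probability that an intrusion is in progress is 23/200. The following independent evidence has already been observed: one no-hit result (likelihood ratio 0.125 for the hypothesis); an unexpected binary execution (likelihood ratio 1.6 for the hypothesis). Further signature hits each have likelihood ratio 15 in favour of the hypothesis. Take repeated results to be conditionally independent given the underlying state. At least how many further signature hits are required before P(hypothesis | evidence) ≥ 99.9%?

Prior odds = 0.115/0.885 = 23/177.
Combined Bayes factor of the evidence already in hand = 0.125 × 1.6 = 0.2.
Odds after that evidence = (23/177) × 0.2 = 23/885.
Target odds = 0.999/0.001 = 999.
Need 15ⁿ ≥ 999 ÷ (23/885) = 884115/23.
15³ = 3375 falls short of 884115/23 but 15⁴ = 50625 reaches it, so n = 4.

4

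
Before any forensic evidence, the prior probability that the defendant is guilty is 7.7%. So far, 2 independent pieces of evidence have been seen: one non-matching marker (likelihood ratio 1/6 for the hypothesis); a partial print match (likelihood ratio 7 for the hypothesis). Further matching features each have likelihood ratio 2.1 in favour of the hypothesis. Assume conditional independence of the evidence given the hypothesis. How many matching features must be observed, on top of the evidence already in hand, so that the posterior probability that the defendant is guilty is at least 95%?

8

Prior odds = 0.077/0.923 = 77/923.
Combined Bayes factor of the evidence already in hand = (1/6) × 7 = 7/6.
Odds after that evidence = (77/923) × 7/6 = 539/5538.
Target odds = 0.95/0.05 = 19.
Need 2.1ⁿ ≥ 19 ÷ (539/5538) = 105222/539.
2.1⁷ ≈180.109 falls short of 105222/539 but 2.1⁸ ≈378.229 reaches it, so n = 8.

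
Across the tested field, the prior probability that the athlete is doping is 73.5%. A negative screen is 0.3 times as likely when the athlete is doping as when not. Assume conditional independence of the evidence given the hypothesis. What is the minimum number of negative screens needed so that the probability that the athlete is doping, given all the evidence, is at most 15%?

3

Prior odds = 0.735/0.265 = 147/53.
Likelihood ratio per negative screen = 0.3.
Target posterior odds = 0.15/0.85 = 3/17.
Require 0.3ⁿ ≤ 3/17 ÷ (147/53) = 53/833.
0.3² = 0.09 is still above 53/833 but 0.3³ = 0.027 is at or below it, so n = 3.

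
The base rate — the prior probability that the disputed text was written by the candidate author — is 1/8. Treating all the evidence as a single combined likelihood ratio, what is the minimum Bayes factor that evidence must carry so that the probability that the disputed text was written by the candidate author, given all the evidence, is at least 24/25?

168

Prior odds = 0.125/0.875 = 1/7.
Target odds = 0.96/0.04 = 24.
Required Bayes factor = 24 ÷ (1/7) = 168.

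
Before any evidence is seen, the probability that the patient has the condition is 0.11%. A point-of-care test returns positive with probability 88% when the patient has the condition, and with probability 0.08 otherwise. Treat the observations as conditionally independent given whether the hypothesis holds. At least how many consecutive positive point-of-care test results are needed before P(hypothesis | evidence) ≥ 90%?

4

Prior odds: 0.0011 ÷ 0.9989 = 11/9989.
Likelihood ratio of a positive result = 0.88/0.08 = 11.
Target odds: 0.9 ÷ 0.1 = 9.
Require 11ⁿ ≥ 9 ÷ (11/9989) = 89901/11.
11³ = 1331 falls short of 89901/11 but 11⁴ = 14641 reaches it, so n = 4.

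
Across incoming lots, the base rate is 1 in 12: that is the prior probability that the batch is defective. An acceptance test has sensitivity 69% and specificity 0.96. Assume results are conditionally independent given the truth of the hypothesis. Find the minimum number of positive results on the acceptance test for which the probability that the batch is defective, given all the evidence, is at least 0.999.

4

Prior odds: (1/12) ÷ (11/12) = 1/11.
False-positive rate = 1 − 0.96 = 0.04; likelihood ratio of a positive = 0.69/0.04 = 17.25.
Target odds: 0.999 ÷ 0.001 = 999.
Require 17.25ⁿ ≥ 999 ÷ (1/11) = 10989.
17.25³ = 5132.953125 falls short of 10989 but 17.25⁴ = 22667121/256 reaches it, so n = 4.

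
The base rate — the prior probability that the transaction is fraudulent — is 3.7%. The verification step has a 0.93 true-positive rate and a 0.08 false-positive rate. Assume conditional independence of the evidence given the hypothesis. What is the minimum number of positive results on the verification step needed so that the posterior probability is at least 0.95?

3

Prior odds = 0.037/0.963 = 37/963.
Likelihood ratio of a positive result = 0.93/0.08 = 11.625.
Target posterior odds = 0.95/0.05 = 19.
Require 11.625ⁿ ≥ 19 ÷ (37/963) = 18297/37.
11.625² = 135.140625 falls short of 18297/37 but 11.625³ = 804357/512 reaches it, so n = 3.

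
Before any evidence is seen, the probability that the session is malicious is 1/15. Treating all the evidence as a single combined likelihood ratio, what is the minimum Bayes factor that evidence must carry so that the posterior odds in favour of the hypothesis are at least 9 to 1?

126

Prior odds = (1/15)/(14/15) = 1/14.
Target odds = 9.
Required Bayes factor = 9 ÷ (1/14) = 126.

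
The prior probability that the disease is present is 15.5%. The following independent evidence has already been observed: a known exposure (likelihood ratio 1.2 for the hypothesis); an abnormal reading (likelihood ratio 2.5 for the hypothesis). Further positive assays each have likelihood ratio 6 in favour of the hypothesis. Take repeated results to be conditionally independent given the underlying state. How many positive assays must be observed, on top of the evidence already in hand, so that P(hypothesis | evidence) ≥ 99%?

3

Prior odds = 0.155/0.845 = 31/169.
Combined Bayes factor of the evidence already in hand = 1.2 × 2.5 = 3.
Odds after that evidence = (31/169) × 3 = 93/169.
Target odds = 0.99/0.01 = 99.
Need 6ⁿ ≥ 99 ÷ (93/169) = 5577/31.
6² = 36 falls short of 5577/31 but 6³ = 216 reaches it, so n = 3.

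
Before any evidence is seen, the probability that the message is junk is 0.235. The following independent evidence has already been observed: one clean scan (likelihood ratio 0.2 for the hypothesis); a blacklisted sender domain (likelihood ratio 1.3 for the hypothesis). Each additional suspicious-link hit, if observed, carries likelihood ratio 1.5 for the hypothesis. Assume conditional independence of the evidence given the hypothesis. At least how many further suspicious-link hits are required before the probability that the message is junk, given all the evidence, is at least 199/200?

Prior odds = 0.235/0.765 = 47/153.
Combined Bayes factor of the evidence already in hand = 0.2 × 1.3 = 0.26.
Odds after that evidence = (47/153) × 0.26 = 611/7650.
Target odds = 0.995/0.005 = 199.
Need 1.5ⁿ ≥ 199 ÷ (611/7650) = 1522350/611.
1.5¹⁹ ≈2216.84 falls short of 1522350/611 but 1.5²⁰ ≈3325.26 reaches it, so n = 20.

20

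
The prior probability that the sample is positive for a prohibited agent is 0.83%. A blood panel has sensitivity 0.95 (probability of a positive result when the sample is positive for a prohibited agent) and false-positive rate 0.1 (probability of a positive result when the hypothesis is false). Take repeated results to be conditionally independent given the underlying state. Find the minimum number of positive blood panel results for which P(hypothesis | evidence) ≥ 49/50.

4

Prior odds: 0.0083 ÷ 0.9917 = 83/9917.
Likelihood ratio of a positive result = 0.95/0.1 = 9.5.
Target posterior odds = 0.98/0.02 = 49.
Need (83/9917) × 9.5ⁿ ≥ 49, i.e. 9.5ⁿ ≥ 485933/83.
9.5³ = 857.375 falls short of 485933/83 but 9.5⁴ = 8145.0625 reaches it, so n = 4.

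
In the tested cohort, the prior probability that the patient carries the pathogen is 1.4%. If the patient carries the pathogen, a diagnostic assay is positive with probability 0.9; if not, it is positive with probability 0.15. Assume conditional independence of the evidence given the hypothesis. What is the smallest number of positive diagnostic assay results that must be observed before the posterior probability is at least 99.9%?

7

Prior odds: 0.014 ÷ 0.986 = 7/493.
Likelihood ratio of a positive = 0.9/0.15 = 6.
Target posterior odds = 0.999/0.001 = 999.
Require 6ⁿ ≥ 999 ÷ (7/493) = 492507/7.
6⁶ = 46656 falls short of 492507/7 but 6⁷ = 279936 reaches it, so n = 7.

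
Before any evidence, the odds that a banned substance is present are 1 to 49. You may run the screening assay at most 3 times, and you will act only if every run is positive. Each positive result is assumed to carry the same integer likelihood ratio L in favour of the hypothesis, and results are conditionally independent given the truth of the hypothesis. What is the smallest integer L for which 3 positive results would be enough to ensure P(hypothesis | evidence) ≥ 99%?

Prior odds = 1/49.
Target odds = 0.99/0.01 = 99.
Need L³ ≥ 99 ÷ (1/49) = 4851.
16³ = 4096 < 4851 ≤ 4913 = 17³, so L = 17.

17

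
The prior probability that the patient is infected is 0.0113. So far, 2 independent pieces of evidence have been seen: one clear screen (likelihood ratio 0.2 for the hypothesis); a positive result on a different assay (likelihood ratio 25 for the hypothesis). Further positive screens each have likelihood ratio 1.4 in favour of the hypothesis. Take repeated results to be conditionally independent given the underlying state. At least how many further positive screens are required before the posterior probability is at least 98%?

Prior odds = 0.0113/0.9887 = 113/9887.
Combined Bayes factor of the evidence already in hand = 0.2 × 25 = 5.
Odds after that evidence = (113/9887) × 5 = 565/9887.
Target odds = 0.98/0.02 = 49.
Need 1.4ⁿ ≥ 49 ÷ (565/9887) = 484463/565.
1.4²⁰ ≈836.683 falls short of 484463/565 but 1.4²¹ ≈1171.36 reaches it, so n = 21.

21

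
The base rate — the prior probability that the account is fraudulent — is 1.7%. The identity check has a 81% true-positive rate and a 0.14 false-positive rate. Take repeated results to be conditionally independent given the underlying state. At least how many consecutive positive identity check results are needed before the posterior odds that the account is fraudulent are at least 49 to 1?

Prior odds: 0.017 ÷ 0.983 = 17/983.
Likelihood ratio of a positive result = 0.81/0.14 = 81/14.
Target odds = 49.
Need (17/983) × (81/14)ⁿ ≥ 49, i.e. (81/14)ⁿ ≥ 48167/17.
(81/14)⁴ = 43046721/38416 falls short of 48167/17 but (81/14)⁵ ≈6483.13 reaches it, so n = 5.

5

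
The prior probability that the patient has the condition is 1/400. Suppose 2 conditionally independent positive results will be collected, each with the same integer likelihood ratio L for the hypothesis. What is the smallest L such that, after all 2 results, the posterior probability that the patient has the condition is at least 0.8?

40

Prior odds = 0.0025/0.9975 = 1/399.
Target odds = 0.8/0.2 = 4.
Need L² ≥ 4 ÷ (1/399) = 1596.
39² = 1521 < 1596 ≤ 1600 = 40², so L = 40.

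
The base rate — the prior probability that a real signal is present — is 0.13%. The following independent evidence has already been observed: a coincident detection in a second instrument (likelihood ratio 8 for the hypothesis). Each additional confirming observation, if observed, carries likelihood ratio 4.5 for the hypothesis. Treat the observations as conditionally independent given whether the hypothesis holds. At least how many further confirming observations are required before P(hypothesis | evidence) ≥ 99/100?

7

Prior odds = 0.0013/0.9987 = 13/9987.
Bayes factor of the evidence already in hand = 8.
Odds after that evidence = (13/9987) × 8 = 104/9987.
Target odds = 0.99/0.01 = 99.
Need 4.5ⁿ ≥ 99 ÷ (104/9987) = 988713/104.
4.5⁶ = 8303.765625 falls short of 988713/104 but 4.5⁷ = 4782969/128 reaches it, so n = 7.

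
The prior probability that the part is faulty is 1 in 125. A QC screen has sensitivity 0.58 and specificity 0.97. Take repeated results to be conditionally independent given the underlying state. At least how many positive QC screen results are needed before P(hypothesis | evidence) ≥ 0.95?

3

Prior odds = 0.008/0.992 = 1/124.
False-positive rate = 1 − 0.97 = 0.03; likelihood ratio of a positive = 0.58/0.03 = 58/3.
Target posterior odds = 0.95/0.05 = 19.
Need (1/124) × (58/3)ⁿ ≥ 19, i.e. (58/3)ⁿ ≥ 2356.
(58/3)² = 3364/9 falls short of 2356 but (58/3)³ = 195112/27 reaches it, so n = 3.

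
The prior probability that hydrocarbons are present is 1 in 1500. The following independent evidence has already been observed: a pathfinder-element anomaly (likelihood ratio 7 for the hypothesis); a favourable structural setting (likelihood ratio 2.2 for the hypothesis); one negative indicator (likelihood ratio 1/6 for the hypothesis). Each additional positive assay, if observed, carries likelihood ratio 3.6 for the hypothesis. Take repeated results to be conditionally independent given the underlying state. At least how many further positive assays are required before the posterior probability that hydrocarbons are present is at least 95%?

8

Prior odds = (1/1500)/(1499/1500) = 1/1499.
Combined Bayes factor of the evidence already in hand = 7 × 2.2 × (1/6) = 77/30.
Odds after that evidence = (1/1499) × 77/30 = 77/44970.
Target odds = 0.95/0.05 = 19.
Need 3.6ⁿ ≥ 19 ÷ (77/44970) = 854430/77.
3.6⁷ = 612220032/78125 falls short of 854430/77 but 3.6⁸ ≈28211.1 reaches it, so n = 8.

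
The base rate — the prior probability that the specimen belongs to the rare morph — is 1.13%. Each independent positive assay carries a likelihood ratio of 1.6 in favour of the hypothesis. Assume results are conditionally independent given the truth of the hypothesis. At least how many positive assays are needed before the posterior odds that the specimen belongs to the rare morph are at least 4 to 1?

Prior odds: 0.0113 ÷ 0.9887 = 113/9887.
Likelihood ratio per positive assay = 1.6.
Target odds = 4.
Require 1.6ⁿ ≥ 4 ÷ (113/9887) = 39548/113.
1.6¹² ≈281.475 falls short of 39548/113 but 1.6¹³ ≈450.36 reaches it, so n = 13.

13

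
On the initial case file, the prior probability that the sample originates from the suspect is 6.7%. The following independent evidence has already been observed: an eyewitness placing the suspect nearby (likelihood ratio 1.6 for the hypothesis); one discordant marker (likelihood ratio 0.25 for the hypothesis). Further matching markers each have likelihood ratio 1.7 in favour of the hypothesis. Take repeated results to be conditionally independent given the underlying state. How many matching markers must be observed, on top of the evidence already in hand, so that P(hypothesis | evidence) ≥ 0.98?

Prior odds = 0.067/0.933 = 67/933.
Combined Bayes factor of the evidence already in hand = 1.6 × 0.25 = 0.4.
Odds after that evidence = (67/933) × 0.4 = 134/4665.
Target odds = 0.98/0.02 = 49.
Need 1.7ⁿ ≥ 49 ÷ (134/4665) = 228585/134.
1.7¹⁴ ≈1683.78 falls short of 228585/134 but 1.7¹⁵ ≈2862.42 reaches it, so n = 15.

15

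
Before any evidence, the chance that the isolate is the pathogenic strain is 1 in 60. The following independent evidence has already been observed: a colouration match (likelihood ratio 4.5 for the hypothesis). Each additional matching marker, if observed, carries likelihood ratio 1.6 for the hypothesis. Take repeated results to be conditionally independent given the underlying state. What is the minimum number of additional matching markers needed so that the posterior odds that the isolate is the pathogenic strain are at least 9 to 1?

11

Prior odds = (1/60)/(59/60) = 1/59.
Bayes factor of the evidence already in hand = 4.5.
Odds after that evidence = (1/59) × 4.5 = 9/118.
Target odds = 9.
Need 1.6ⁿ ≥ 9 ÷ (9/118) = 118.
1.6¹⁰ ≈109.951 falls short of 118 but 1.6¹¹ ≈175.922 reaches it, so n = 11.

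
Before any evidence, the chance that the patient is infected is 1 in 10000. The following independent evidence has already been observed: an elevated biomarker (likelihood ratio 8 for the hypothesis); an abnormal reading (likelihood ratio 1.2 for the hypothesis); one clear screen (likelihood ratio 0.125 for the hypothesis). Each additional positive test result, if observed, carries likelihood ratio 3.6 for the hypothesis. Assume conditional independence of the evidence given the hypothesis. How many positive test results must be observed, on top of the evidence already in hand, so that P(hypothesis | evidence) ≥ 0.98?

11

Prior odds = 0.0001/0.9999 = 1/9999.
Combined Bayes factor of the evidence already in hand = 8 × 1.2 × 0.125 = 1.2.
Odds after that evidence = (1/9999) × 1.2 = 2/16665.
Target odds = 0.98/0.02 = 49.
Need 3.6ⁿ ≥ 49 ÷ (2/16665) = 408292.5.
3.6¹⁰ ≈365616 falls short of 408292.5 but 3.6¹¹ ≈1.31622e+06 reaches it, so n = 11.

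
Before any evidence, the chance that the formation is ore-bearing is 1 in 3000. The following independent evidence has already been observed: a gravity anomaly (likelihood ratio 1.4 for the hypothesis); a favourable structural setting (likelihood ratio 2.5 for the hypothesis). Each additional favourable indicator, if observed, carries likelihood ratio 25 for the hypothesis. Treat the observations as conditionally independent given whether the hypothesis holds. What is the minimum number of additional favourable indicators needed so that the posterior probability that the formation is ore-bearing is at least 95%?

4

Prior odds = (1/3000)/(2999/3000) = 1/2999.
Combined Bayes factor of the evidence already in hand = 1.4 × 2.5 = 3.5.
Odds after that evidence = (1/2999) × 3.5 = 7/5998.
Target odds = 0.95/0.05 = 19.
Need 25ⁿ ≥ 19 ÷ (7/5998) = 113962/7.
25³ = 15625 falls short of 113962/7 but 25⁴ = 390625 reaches it, so n = 4.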